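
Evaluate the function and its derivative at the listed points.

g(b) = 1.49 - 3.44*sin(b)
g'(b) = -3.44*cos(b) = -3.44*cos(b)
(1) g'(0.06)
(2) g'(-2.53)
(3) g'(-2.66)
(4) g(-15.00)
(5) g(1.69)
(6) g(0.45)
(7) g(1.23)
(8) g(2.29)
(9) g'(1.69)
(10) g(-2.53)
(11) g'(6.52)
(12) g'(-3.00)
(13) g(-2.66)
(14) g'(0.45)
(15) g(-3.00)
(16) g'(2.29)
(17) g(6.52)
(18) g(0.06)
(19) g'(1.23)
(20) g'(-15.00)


(1) = -3.43
(2) = 2.82
(3) = 3.05
(4) = 3.73
(5) = -1.93
(6) = -0.01
(7) = -1.75
(8) = -1.10
(9) = 0.41
(10) = 3.47
(11) = -3.34
(12) = 3.41
(13) = 3.08
(14) = -3.10
(15) = 1.98
(16) = 2.27
(17) = 0.68
(18) = 1.28
(19) = -1.15
(20) = 2.61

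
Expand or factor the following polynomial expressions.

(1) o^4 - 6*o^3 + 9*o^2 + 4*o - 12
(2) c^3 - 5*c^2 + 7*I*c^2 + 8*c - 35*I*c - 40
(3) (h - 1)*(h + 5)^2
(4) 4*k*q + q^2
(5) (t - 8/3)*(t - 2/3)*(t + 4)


(1) = (o - 3)*(o - 2)^2*(o + 1)
(2) = (c - 5)*(c - I)*(c + 8*I)
(3) = h^3 + 9*h^2 + 15*h - 25
(4) = q*(4*k + q)
(5) = t^3 + 2*t^2/3 - 104*t/9 + 64/9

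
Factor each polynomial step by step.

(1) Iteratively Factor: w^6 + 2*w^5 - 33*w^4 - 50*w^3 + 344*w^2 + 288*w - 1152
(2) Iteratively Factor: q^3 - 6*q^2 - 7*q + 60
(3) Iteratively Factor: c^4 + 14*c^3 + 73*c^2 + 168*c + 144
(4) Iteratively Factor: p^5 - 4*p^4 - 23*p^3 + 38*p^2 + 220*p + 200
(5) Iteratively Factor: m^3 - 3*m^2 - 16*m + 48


(1) = (w - 3)*(w^5 + 5*w^4 - 18*w^3 - 104*w^2 + 32*w + 384) = (w - 3)*(w + 4)*(w^4 + w^3 - 22*w^2 - 16*w + 96) = (w - 3)*(w + 3)*(w + 4)*(w^3 - 2*w^2 - 16*w + 32) = (w - 3)*(w - 2)*(w + 3)*(w + 4)*(w^2 - 16) = (w - 3)*(w - 2)*(w + 3)*(w + 4)^2*(w - 4)
(2) = (q - 4)*(q^2 - 2*q - 15) = (q - 4)*(q + 3)*(q - 5)
(3) = (c + 3)*(c^3 + 11*c^2 + 40*c + 48) = (c + 3)*(c + 4)*(c^2 + 7*c + 12) = (c + 3)^2*(c + 4)*(c + 4)
(4) = (p + 2)*(p^4 - 6*p^3 - 11*p^2 + 60*p + 100) = (p - 5)*(p + 2)*(p^3 - p^2 - 16*p - 20) = (p - 5)^2*(p + 2)*(p^2 + 4*p + 4) = (p - 5)^2*(p + 2)^2*(p + 2)
(5) = (m - 4)*(m^2 + m - 12) = (m - 4)*(m - 3)*(m + 4)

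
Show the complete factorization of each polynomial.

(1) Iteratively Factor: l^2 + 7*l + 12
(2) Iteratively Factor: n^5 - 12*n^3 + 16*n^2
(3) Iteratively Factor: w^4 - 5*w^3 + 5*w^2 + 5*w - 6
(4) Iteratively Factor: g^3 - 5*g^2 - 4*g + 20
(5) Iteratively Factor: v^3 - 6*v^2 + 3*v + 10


(1) = (l + 4)*(l + 3)
(2) = (n - 2)*(n^4 + 2*n^3 - 8*n^2) = n*(n - 2)*(n^3 + 2*n^2 - 8*n) = n*(n - 2)*(n + 4)*(n^2 - 2*n) = n^2*(n - 2)*(n + 4)*(n - 2)
(3) = (w + 1)*(w^3 - 6*w^2 + 11*w - 6) = (w - 3)*(w + 1)*(w^2 - 3*w + 2) = (w - 3)*(w - 1)*(w + 1)*(w - 2)
(4) = (g + 2)*(g^2 - 7*g + 10) = (g - 2)*(g + 2)*(g - 5)
(5) = (v - 5)*(v^2 - v - 2) = (v - 5)*(v - 2)*(v + 1)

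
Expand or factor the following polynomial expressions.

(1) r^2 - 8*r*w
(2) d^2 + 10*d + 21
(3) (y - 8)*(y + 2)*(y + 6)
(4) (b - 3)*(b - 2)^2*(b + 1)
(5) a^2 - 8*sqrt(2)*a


(1) = r*(r - 8*w)
(2) = (d + 3)*(d + 7)
(3) = y^3 - 52*y - 96
(4) = b^4 - 6*b^3 + 9*b^2 + 4*b - 12
(5) = a*(a - 8*sqrt(2))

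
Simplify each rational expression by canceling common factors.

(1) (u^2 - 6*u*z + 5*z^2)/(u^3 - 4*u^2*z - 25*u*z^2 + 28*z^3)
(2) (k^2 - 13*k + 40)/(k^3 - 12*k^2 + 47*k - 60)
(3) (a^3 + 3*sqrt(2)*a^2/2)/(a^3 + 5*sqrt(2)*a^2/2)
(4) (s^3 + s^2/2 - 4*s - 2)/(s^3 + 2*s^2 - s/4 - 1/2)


(1) = (-u + 5*z)/(-u^2 + 3*u*z + 28*z^2)
(2) = (k - 8)/(k^2 - 7*k + 12)
(3) = (4*a + 6*sqrt(2))/(4*a + 10*sqrt(2))
(4) = (2*s - 4)/(2*s - 1)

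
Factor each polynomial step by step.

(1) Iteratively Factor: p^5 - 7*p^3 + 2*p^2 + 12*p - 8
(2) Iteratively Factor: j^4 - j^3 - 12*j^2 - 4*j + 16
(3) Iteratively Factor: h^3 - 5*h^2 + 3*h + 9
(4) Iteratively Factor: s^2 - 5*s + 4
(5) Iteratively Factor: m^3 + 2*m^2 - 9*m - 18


(1) = (p - 2)*(p^4 + 2*p^3 - 3*p^2 - 4*p + 4) = (p - 2)*(p + 2)*(p^3 - 3*p + 2) = (p - 2)*(p - 1)*(p + 2)*(p^2 + p - 2) = (p - 2)*(p - 1)^2*(p + 2)*(p + 2)
(2) = (j + 2)*(j^3 - 3*j^2 - 6*j + 8) = (j + 2)^2*(j^2 - 5*j + 4) = (j - 1)*(j + 2)^2*(j - 4)
(3) = (h + 1)*(h^2 - 6*h + 9) = (h - 3)*(h + 1)*(h - 3)
(4) = (s - 4)*(s - 1)
(5) = (m + 3)*(m^2 - m - 6) = (m + 2)*(m + 3)*(m - 3)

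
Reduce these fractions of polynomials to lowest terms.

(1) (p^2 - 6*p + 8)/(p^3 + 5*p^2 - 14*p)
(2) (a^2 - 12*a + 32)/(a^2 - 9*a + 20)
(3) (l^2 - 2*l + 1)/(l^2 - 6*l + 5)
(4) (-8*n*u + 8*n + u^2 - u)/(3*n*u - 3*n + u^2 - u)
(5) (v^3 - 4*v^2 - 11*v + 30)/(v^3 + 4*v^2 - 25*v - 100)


(1) = (p - 4)/(p^2 + 7*p)
(2) = (a - 8)/(a - 5)
(3) = (l - 1)/(l - 5)
(4) = (-8*n + u)/(3*n + u)
(5) = (v^2 + v - 6)/(v^2 + 9*v + 20)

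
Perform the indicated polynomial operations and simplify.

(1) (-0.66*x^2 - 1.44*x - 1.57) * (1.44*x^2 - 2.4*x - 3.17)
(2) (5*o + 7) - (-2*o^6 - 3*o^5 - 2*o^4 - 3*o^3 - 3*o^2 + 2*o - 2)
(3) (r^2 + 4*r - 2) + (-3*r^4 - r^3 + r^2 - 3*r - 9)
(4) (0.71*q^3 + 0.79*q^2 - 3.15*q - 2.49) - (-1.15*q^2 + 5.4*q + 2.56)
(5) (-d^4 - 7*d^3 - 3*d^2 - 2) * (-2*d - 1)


(1) = -0.9504*x^4 - 0.4896*x^3 + 3.2874*x^2 + 8.3328*x + 4.9769
(2) = 2*o^6 + 3*o^5 + 2*o^4 + 3*o^3 + 3*o^2 + 3*o + 9
(3) = -3*r^4 - r^3 + 2*r^2 + r - 11
(4) = 0.71*q^3 + 1.94*q^2 - 8.55*q - 5.05
(5) = 2*d^5 + 15*d^4 + 13*d^3 + 3*d^2 + 4*d + 2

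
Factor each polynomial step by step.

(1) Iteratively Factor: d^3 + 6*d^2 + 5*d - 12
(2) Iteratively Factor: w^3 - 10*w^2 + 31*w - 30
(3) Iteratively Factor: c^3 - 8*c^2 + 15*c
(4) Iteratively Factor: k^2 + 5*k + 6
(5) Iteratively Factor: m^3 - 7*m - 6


(1) = (d - 1)*(d^2 + 7*d + 12) = (d - 1)*(d + 3)*(d + 4)
(2) = (w - 3)*(w^2 - 7*w + 10) = (w - 3)*(w - 2)*(w - 5)
(3) = (c)*(c^2 - 8*c + 15) = c*(c - 5)*(c - 3)
(4) = (k + 3)*(k + 2)
(5) = (m + 1)*(m^2 - m - 6) = (m + 1)*(m + 2)*(m - 3)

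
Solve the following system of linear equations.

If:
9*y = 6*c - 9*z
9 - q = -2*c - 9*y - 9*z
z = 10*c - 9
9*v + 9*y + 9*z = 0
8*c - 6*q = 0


Then:
c = -27/20
q = -9/5
v = 9/10
y = 108/5
z = -45/2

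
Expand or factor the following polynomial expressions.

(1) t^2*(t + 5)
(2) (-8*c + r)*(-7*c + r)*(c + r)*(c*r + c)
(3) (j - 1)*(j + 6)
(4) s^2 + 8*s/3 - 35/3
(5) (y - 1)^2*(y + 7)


(1) = t^3 + 5*t^2
(2) = 56*c^4*r + 56*c^4 + 41*c^3*r^2 + 41*c^3*r - 14*c^2*r^3 - 14*c^2*r^2 + c*r^4 + c*r^3
(3) = j^2 + 5*j - 6
(4) = (s - 7/3)*(s + 5)
(5) = y^3 + 5*y^2 - 13*y + 7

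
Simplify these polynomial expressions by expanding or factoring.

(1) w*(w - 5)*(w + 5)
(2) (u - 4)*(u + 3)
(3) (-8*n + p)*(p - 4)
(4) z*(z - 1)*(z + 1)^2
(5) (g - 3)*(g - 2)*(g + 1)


(1) = w^3 - 25*w
(2) = u^2 - u - 12
(3) = -8*n*p + 32*n + p^2 - 4*p
(4) = z^4 + z^3 - z^2 - z
(5) = g^3 - 4*g^2 + g + 6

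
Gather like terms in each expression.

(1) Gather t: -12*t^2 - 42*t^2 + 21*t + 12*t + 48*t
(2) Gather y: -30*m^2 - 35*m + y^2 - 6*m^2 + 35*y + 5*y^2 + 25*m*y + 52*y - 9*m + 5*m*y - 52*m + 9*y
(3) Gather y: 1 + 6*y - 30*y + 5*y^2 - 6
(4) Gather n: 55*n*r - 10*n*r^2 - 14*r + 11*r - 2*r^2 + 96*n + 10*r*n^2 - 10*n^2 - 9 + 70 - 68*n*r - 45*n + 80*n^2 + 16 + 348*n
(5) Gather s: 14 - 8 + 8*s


(1) = -54*t^2 + 81*t
(2) = -36*m^2 - 96*m + 6*y^2 + y*(30*m + 96)
(3) = 5*y^2 - 24*y - 5
(4) = n^2*(10*r + 70) + n*(-10*r^2 - 13*r + 399) - 2*r^2 - 3*r + 77
(5) = 8*s + 6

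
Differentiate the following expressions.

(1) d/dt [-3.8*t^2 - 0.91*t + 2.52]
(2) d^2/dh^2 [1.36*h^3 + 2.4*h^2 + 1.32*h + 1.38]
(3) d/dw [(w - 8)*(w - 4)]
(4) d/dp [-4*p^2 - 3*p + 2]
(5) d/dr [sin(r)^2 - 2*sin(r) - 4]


(1) = -7.6*t - 0.91
(2) = 8.16*h + 4.8
(3) = 2*w - 12
(4) = -8*p - 3
(5) = 2*(sin(r) - 1)*cos(r)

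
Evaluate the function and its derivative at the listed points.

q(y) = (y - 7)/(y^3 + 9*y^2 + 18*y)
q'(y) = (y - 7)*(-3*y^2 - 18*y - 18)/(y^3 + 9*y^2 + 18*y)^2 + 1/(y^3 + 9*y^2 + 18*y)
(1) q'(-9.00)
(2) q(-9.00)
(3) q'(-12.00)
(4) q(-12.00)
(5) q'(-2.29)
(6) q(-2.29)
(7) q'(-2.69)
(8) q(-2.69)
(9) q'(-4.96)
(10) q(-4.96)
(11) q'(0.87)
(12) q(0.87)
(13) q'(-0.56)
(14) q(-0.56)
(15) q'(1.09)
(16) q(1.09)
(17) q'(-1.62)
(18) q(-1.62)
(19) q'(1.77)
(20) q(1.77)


(1) = 0.05
(2) = 0.10
(3) = 0.01
(4) = 0.03
(5) = -2.08
(6) = 1.54
(7) = -11.44
(8) = 3.51
(9) = 0.39
(10) = -1.18
(11) = 0.45
(12) = -0.27
(13) = 1.08
(14) = 1.02
(15) = 0.28
(16) = -0.19
(17) = -0.40
(18) = 0.88
(19) = 0.09
(20) = -0.08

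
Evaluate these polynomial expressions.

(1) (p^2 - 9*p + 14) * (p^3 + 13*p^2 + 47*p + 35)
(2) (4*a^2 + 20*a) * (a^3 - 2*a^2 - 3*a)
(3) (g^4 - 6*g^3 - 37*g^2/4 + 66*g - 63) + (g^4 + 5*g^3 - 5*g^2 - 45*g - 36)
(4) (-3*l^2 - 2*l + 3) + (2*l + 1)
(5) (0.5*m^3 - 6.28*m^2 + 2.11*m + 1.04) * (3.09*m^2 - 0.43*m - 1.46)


(1) = p^5 + 4*p^4 - 56*p^3 - 206*p^2 + 343*p + 490
(2) = 4*a^5 + 12*a^4 - 52*a^3 - 60*a^2
(3) = 2*g^4 - g^3 - 57*g^2/4 + 21*g - 99
(4) = 4 - 3*l^2
(5) = 1.545*m^5 - 19.6202*m^4 + 8.4903*m^3 + 11.4751*m^2 - 3.5278*m - 1.5184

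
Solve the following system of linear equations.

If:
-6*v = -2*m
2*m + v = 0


Then:
m = 0
v = 0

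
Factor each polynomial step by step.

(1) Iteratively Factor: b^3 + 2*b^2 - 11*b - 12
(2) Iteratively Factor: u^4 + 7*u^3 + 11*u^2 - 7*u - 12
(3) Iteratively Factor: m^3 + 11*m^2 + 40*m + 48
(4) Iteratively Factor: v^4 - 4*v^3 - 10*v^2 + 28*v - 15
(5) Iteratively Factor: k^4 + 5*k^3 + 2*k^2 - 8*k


(1) = (b + 4)*(b^2 - 2*b - 3) = (b - 3)*(b + 4)*(b + 1)
(2) = (u + 4)*(u^3 + 3*u^2 - u - 3) = (u - 1)*(u + 4)*(u^2 + 4*u + 3) = (u - 1)*(u + 1)*(u + 4)*(u + 3)
(3) = (m + 4)*(m^2 + 7*m + 12) = (m + 3)*(m + 4)*(m + 4)
(4) = (v - 1)*(v^3 - 3*v^2 - 13*v + 15) = (v - 1)*(v + 3)*(v^2 - 6*v + 5) = (v - 5)*(v - 1)*(v + 3)*(v - 1)
(5) = (k)*(k^3 + 5*k^2 + 2*k - 8) = k*(k + 2)*(k^2 + 3*k - 4) = k*(k - 1)*(k + 2)*(k + 4)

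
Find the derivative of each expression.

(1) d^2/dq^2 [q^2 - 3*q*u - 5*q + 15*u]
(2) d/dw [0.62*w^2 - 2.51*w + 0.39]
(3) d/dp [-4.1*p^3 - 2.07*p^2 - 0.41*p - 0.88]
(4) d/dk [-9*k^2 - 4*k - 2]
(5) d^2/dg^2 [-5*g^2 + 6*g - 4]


(1) = 2
(2) = 1.24*w - 2.51
(3) = -12.3*p^2 - 4.14*p - 0.41
(4) = -18*k - 4
(5) = -10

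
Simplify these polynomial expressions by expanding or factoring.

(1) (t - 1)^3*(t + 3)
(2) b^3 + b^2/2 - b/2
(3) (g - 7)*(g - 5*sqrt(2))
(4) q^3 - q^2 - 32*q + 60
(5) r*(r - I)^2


(1) = t^4 - 6*t^2 + 8*t - 3
(2) = b*(b - 1/2)*(b + 1)
(3) = g^2 - 5*sqrt(2)*g - 7*g + 35*sqrt(2)
(4) = (q - 5)*(q - 2)*(q + 6)
(5) = r^3 - 2*I*r^2 - r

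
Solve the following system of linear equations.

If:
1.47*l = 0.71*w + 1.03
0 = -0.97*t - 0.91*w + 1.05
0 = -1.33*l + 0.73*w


Then:
l = 5.84
t = -8.90
w = 10.64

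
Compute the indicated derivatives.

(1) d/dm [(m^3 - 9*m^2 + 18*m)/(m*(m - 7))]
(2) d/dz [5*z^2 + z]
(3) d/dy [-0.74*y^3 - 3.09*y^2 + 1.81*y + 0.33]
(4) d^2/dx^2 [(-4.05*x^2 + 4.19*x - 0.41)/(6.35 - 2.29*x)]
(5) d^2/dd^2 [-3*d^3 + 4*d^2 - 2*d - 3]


(1) = (m^2 - 14*m + 45)/(m^2 - 14*m + 49)
(2) = 10*z + 1
(3) = -2.22*y^2 - 6.18*y + 1.81
(4) = 209.054642/(12.008989*x^3 - 99.900105*x^2 + 277.015575*x - 256.047875)
(5) = 8 - 18*d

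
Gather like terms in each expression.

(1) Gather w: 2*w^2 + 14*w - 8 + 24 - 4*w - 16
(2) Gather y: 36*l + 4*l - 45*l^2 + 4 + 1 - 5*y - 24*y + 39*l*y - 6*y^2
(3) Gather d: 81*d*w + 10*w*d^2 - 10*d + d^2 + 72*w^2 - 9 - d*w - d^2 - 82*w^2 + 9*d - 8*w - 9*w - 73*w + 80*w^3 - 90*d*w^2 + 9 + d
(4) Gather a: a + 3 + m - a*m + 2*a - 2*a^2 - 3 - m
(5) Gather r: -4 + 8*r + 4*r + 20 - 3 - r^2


(1) = 2*w^2 + 10*w
(2) = -45*l^2 + 40*l - 6*y^2 + y*(39*l - 29) + 5
(3) = 10*d^2*w + d*(-90*w^2 + 80*w) + 80*w^3 - 10*w^2 - 90*w
(4) = -2*a^2 + a*(3 - m)
(5) = -r^2 + 12*r + 13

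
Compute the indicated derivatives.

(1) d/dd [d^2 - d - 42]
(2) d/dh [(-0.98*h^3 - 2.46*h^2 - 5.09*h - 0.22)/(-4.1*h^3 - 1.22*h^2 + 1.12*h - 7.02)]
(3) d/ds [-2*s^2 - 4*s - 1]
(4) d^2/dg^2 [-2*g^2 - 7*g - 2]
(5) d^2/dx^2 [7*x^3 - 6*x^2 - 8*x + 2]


(1) = 2*d - 1
(2) = (-8.8904*h^4 - 43.9332*h^3 + 8.9678*h^2 + 34.0016*h + 35.9782)/(16.81*h^6 + 10.004*h^5 - 7.6956*h^4 + 54.8312*h^3 + 18.3832*h^2 - 15.7248*h + 49.2804)
(3) = -4*s - 4
(4) = -4
(5) = 42*x - 12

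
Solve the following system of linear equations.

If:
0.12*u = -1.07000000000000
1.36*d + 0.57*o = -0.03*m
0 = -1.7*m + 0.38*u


Then:
d = 0.0439662629757785 - 0.419117647058824*o
m = -1.99
u = -8.92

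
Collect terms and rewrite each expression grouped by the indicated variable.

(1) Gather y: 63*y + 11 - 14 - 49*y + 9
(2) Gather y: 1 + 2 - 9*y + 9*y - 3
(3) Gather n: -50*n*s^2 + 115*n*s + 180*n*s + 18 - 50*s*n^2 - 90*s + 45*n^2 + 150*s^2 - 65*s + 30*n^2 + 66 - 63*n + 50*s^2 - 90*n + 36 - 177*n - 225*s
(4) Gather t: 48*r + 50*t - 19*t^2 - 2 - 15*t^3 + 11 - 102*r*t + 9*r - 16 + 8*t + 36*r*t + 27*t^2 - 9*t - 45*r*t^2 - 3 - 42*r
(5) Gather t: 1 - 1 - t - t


(1) = 14*y + 6
(2) = 0
(3) = n^2*(75 - 50*s) + n*(-50*s^2 + 295*s - 330) + 200*s^2 - 380*s + 120
(4) = 15*r - 15*t^3 + t^2*(8 - 45*r) + t*(49 - 66*r) - 10
(5) = -2*t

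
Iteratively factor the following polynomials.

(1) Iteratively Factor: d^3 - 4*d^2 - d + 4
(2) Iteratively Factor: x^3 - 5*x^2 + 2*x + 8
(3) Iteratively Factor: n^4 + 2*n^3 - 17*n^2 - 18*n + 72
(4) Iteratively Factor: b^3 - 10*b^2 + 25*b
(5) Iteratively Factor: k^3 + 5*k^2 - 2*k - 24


(1) = (d - 1)*(d^2 - 3*d - 4) = (d - 4)*(d - 1)*(d + 1)
(2) = (x - 2)*(x^2 - 3*x - 4) = (x - 2)*(x + 1)*(x - 4)
(3) = (n - 3)*(n^3 + 5*n^2 - 2*n - 24) = (n - 3)*(n - 2)*(n^2 + 7*n + 12) = (n - 3)*(n - 2)*(n + 4)*(n + 3)
(4) = (b - 5)*(b^2 - 5*b) = (b - 5)^2*(b)
(5) = (k - 2)*(k^2 + 7*k + 12) = (k - 2)*(k + 3)*(k + 4)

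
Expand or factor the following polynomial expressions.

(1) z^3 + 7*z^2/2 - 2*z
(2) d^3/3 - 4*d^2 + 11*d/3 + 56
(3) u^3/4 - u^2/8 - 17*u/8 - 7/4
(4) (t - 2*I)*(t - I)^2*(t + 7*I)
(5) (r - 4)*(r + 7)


(1) = z*(z - 1/2)*(z + 4)
(2) = (d/3 + 1)*(d - 8)*(d - 7)
(3) = (u/4 + 1/4)*(u - 7/2)*(u + 2)
(4) = t^4 + 3*I*t^3 + 23*t^2 - 33*I*t - 14
(5) = r^2 + 3*r - 28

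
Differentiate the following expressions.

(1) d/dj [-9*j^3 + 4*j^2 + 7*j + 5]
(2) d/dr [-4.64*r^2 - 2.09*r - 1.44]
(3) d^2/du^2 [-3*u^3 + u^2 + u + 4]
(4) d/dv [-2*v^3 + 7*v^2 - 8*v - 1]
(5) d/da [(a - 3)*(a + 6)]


(1) = -27*j^2 + 8*j + 7
(2) = -9.28*r - 2.09
(3) = 2 - 18*u
(4) = -6*v^2 + 14*v - 8
(5) = 2*a + 3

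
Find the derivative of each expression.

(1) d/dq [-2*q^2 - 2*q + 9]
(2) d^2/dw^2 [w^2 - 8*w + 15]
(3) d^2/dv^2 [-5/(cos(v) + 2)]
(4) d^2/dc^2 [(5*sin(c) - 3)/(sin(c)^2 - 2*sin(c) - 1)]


(1) = -4*q - 2
(2) = 2
(3) = 5*(cos(v)^2 - 2*cos(v) - 2)/(cos(v) + 2)^3
(4) = (5*sin(c)^5 - 2*sin(c)^4 + 38*sin(c)^3 - 16*sin(c)^2 - 55*sin(c) + 50)/(2*sin(c) + cos(c)^2)^3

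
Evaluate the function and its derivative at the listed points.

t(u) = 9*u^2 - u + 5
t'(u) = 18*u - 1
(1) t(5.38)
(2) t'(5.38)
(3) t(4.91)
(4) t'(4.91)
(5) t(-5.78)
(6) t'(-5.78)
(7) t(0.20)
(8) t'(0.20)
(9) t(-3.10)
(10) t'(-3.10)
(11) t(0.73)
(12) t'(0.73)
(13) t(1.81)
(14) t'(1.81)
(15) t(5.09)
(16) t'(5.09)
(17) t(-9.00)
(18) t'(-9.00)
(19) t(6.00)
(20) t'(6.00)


(1) = 260.12
(2) = 95.84
(3) = 217.06
(4) = 87.38
(5) = 311.46
(6) = -105.04
(7) = 5.16
(8) = 2.60
(9) = 94.59
(10) = -56.80
(11) = 9.07
(12) = 12.14
(13) = 32.67
(14) = 31.58
(15) = 233.08
(16) = 90.62
(17) = 743.00
(18) = -163.00
(19) = 323.00
(20) = 107.00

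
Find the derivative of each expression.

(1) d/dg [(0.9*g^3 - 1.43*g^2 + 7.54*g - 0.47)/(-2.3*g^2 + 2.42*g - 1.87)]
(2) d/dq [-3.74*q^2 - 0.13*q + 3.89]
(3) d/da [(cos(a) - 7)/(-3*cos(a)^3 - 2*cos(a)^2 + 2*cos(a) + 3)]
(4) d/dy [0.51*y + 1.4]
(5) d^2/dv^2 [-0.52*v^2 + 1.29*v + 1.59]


(1) = (-2.07*g^4 + 4.356*g^3 + 8.8324*g^2 + 3.1862*g - 12.9624)/(5.29*g^4 - 11.132*g^3 + 14.4584*g^2 - 9.0508*g + 3.4969)
(2) = -7.48*q - 0.13
(3) = (47*cos(a) + 61*cos(2*a) - 3*cos(3*a) + 27)*sin(a)/(2*(3*cos(a)^3 + 2*cos(a)^2 - 2*cos(a) - 3)^2)
(4) = 0.510000000000000
(5) = -1.04000000000000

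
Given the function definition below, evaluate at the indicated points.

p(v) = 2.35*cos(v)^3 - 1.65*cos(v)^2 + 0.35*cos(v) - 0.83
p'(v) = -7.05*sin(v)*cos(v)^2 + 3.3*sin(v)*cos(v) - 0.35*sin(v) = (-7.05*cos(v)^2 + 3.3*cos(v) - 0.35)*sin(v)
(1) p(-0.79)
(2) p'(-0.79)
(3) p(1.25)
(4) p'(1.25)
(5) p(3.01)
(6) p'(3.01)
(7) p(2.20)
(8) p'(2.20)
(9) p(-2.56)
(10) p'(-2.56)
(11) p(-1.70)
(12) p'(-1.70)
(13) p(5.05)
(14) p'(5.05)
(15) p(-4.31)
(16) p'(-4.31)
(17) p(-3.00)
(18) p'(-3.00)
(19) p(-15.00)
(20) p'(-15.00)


(1) = -0.58
(2) = 1.08
(3) = -0.81
(4) = -0.01
(5) = -5.09
(6) = -1.38
(7) = -2.09
(8) = -3.83
(9) = -3.65
(10) = 4.41
(11) = -0.91
(12) = 0.88
(13) = -0.81
(14) = 0.03
(15) = -1.36
(16) = -2.51
(17) = -5.07
(18) = 1.49
(19) = -3.08
(20) = 4.50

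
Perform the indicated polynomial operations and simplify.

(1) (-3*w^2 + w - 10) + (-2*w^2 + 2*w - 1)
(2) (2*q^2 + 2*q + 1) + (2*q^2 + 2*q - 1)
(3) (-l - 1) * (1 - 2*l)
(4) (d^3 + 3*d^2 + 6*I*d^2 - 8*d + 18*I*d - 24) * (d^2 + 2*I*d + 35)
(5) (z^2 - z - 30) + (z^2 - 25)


(1) = -5*w^2 + 3*w - 11
(2) = 4*q^2 + 4*q
(3) = 2*l^2 + l - 1
(4) = d^5 + 3*d^4 + 8*I*d^4 + 15*d^3 + 24*I*d^3 + 45*d^2 + 194*I*d^2 - 280*d + 582*I*d - 840
(5) = 2*z^2 - z - 55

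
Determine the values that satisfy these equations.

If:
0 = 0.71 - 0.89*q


Then:
q = 0.80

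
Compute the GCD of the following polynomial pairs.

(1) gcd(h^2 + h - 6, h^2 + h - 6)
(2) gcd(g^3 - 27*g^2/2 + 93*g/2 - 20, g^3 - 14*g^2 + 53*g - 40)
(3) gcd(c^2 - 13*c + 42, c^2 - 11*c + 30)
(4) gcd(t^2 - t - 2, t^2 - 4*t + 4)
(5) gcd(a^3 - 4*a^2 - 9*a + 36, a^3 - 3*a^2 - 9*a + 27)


(1) = h^2 + h - 6
(2) = g^2 - 13*g + 40
(3) = gcd((c - 7)*(c - 6), (c - 6)*(c - 5)) = c - 6
(4) = gcd((t - 2)*(t + 1), (t - 2)^2) = t - 2
(5) = gcd((a - 4)*(a - 3)*(a + 3), (a - 3)^2*(a + 3)) = a^2 - 9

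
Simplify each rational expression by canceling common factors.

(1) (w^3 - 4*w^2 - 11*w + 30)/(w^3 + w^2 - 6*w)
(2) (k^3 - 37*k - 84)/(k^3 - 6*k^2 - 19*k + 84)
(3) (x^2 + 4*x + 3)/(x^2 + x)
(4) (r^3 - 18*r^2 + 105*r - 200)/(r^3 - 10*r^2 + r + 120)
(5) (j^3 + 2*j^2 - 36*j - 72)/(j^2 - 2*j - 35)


(1) = (w - 5)/w
(2) = (k + 3)/(k - 3)
(3) = (x + 3)/x
(4) = (r - 5)/(r + 3)
(5) = (j^3 + 2*j^2 - 36*j - 72)/(j^2 - 2*j - 35)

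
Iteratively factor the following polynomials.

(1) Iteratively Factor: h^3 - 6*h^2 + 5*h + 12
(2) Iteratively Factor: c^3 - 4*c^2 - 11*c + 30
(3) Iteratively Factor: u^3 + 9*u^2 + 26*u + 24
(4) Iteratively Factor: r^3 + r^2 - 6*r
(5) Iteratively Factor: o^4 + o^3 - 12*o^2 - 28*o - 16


(1) = (h - 4)*(h^2 - 2*h - 3) = (h - 4)*(h - 3)*(h + 1)
(2) = (c - 5)*(c^2 + c - 6) = (c - 5)*(c - 2)*(c + 3)
(3) = (u + 3)*(u^2 + 6*u + 8) = (u + 3)*(u + 4)*(u + 2)
(4) = (r - 2)*(r^2 + 3*r) = (r - 2)*(r + 3)*(r)
(5) = (o - 4)*(o^3 + 5*o^2 + 8*o + 4) = (o - 4)*(o + 2)*(o^2 + 3*o + 2) = (o - 4)*(o + 2)^2*(o + 1)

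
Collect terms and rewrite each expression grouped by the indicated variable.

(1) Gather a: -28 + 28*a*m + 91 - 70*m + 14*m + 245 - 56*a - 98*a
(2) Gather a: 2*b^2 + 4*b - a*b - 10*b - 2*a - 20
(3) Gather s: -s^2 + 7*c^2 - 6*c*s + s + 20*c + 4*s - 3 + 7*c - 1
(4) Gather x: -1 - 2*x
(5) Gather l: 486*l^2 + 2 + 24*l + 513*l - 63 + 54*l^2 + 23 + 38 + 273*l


(1) = a*(28*m - 154) - 56*m + 308
(2) = a*(-b - 2) + 2*b^2 - 6*b - 20
(3) = 7*c^2 + 27*c - s^2 + s*(5 - 6*c) - 4
(4) = -2*x - 1
(5) = 540*l^2 + 810*l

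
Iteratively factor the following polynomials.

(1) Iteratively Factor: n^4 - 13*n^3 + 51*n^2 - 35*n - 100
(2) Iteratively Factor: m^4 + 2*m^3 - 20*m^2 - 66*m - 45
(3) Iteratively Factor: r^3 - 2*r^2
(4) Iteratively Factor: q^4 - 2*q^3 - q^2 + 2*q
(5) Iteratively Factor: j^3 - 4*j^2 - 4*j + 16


(1) = (n - 5)*(n^3 - 8*n^2 + 11*n + 20) = (n - 5)*(n + 1)*(n^2 - 9*n + 20) = (n - 5)^2*(n + 1)*(n - 4)
(2) = (m + 3)*(m^3 - m^2 - 17*m - 15) = (m - 5)*(m + 3)*(m^2 + 4*m + 3) = (m - 5)*(m + 3)^2*(m + 1)
(3) = (r)*(r^2 - 2*r) = r*(r - 2)*(r)
(4) = (q - 1)*(q^3 - q^2 - 2*q) = q*(q - 1)*(q^2 - q - 2) = q*(q - 1)*(q + 1)*(q - 2)
(5) = (j - 4)*(j^2 - 4) = (j - 4)*(j + 2)*(j - 2)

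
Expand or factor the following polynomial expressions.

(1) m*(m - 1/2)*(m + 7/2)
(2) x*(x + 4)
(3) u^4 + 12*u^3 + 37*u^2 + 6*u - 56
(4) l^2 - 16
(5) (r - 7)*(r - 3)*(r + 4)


(1) = m^3 + 3*m^2 - 7*m/4
(2) = x^2 + 4*x
(3) = (u - 1)*(u + 2)*(u + 4)*(u + 7)
(4) = (l - 4)*(l + 4)
(5) = r^3 - 6*r^2 - 19*r + 84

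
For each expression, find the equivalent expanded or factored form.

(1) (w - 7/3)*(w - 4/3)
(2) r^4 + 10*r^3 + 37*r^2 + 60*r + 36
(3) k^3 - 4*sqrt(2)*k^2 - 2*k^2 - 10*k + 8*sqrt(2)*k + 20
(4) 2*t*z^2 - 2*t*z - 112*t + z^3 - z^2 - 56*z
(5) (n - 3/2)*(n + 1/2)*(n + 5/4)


(1) = w^2 - 11*w/3 + 28/9
(2) = (r + 2)^2*(r + 3)^2
(3) = (k - 2)*(k - 5*sqrt(2))*(k + sqrt(2))
(4) = (2*t + z)*(z - 8)*(z + 7)
(5) = n^3 + n^2/4 - 2*n - 15/16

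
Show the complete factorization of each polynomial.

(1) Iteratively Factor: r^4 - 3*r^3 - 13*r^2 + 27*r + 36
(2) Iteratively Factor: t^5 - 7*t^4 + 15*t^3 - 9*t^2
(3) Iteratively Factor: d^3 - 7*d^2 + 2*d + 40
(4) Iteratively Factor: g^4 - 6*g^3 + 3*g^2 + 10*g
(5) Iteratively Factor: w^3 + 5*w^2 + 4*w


(1) = (r + 3)*(r^3 - 6*r^2 + 5*r + 12) = (r - 3)*(r + 3)*(r^2 - 3*r - 4) = (r - 3)*(r + 1)*(r + 3)*(r - 4)
(2) = (t - 3)*(t^4 - 4*t^3 + 3*t^2) = (t - 3)^2*(t^3 - t^2) = t*(t - 3)^2*(t^2 - t) = t^2*(t - 3)^2*(t - 1)
(3) = (d - 4)*(d^2 - 3*d - 10) = (d - 4)*(d + 2)*(d - 5)
(4) = (g)*(g^3 - 6*g^2 + 3*g + 10) = g*(g - 5)*(g^2 - g - 2) = g*(g - 5)*(g - 2)*(g + 1)
(5) = (w + 1)*(w^2 + 4*w) = w*(w + 1)*(w + 4)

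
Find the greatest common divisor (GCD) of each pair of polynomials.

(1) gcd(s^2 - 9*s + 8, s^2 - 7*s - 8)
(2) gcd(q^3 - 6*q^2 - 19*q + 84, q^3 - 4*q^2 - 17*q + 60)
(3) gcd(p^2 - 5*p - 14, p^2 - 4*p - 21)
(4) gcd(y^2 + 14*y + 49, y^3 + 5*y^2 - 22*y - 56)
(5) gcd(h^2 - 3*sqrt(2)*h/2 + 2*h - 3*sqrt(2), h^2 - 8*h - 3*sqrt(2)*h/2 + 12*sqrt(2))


(1) = gcd((s - 8)*(s - 1), (s - 8)*(s + 1)) = s - 8
(2) = gcd((q - 7)*(q - 3)*(q + 4), (q - 5)*(q - 3)*(q + 4)) = q^2 + q - 12
(3) = gcd((p - 7)*(p + 2), (p - 7)*(p + 3)) = p - 7
(4) = y + 7
(5) = gcd((h + 2)*(h - 3*sqrt(2)/2), (h - 8)*(h - 3*sqrt(2)/2)) = h - 3*sqrt(2)/2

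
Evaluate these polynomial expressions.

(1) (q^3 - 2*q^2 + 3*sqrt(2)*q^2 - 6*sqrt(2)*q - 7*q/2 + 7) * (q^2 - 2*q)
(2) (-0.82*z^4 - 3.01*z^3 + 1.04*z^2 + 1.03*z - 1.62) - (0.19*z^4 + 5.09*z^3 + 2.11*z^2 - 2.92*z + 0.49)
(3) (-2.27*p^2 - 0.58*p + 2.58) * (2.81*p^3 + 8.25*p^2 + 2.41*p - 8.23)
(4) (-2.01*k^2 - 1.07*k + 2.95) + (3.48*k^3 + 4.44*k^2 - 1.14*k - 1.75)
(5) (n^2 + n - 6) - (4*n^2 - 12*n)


(1) = q^5 - 4*q^4 + 3*sqrt(2)*q^4 - 12*sqrt(2)*q^3 + q^3/2 + 14*q^2 + 12*sqrt(2)*q^2 - 14*q
(2) = -1.01*z^4 - 8.1*z^3 - 1.07*z^2 + 3.95*z - 2.11
(3) = -6.3787*p^5 - 20.3573*p^4 - 3.0059*p^3 + 38.5693*p^2 + 10.9912*p - 21.2334
(4) = 3.48*k^3 + 2.43*k^2 - 2.21*k + 1.2
(5) = -3*n^2 + 13*n - 6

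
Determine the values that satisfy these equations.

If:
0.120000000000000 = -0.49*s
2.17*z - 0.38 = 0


Then:
s = -0.24
z = 0.18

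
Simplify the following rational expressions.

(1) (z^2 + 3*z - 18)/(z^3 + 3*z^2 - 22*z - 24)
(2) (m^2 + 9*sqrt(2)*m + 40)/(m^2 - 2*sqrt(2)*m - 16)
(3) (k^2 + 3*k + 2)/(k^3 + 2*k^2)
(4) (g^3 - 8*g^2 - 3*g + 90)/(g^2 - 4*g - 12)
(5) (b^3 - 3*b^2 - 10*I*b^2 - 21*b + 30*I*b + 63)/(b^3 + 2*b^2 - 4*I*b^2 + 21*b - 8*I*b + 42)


(1) = (z - 3)/(z^2 - 3*z - 4)
(2) = (m^2 + 9*sqrt(2)*m + 40)/(m^2 - 2*sqrt(2)*m - 16)
(3) = (k + 1)/k^2
(4) = (g^2 - 2*g - 15)/(g + 2)
(5) = (b^2 + b*(-3 - 3*I) + 9*I)/(b^2 + b*(2 + 3*I) + 6*I)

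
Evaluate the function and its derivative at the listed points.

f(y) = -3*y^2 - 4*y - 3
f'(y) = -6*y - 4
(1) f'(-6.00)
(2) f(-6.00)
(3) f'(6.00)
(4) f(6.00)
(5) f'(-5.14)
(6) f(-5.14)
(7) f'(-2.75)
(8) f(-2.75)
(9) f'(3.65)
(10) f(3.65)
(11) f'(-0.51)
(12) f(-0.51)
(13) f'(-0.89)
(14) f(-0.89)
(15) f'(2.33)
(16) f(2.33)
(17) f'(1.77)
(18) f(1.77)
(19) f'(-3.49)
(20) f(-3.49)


(1) = 32.00
(2) = -87.00
(3) = -40.00
(4) = -135.00
(5) = 26.84
(6) = -61.70
(7) = 12.50
(8) = -14.69
(9) = -25.90
(10) = -57.57
(11) = -0.94
(12) = -1.74
(13) = 1.34
(14) = -1.82
(15) = -17.98
(16) = -28.61
(17) = -14.62
(18) = -19.48
(19) = 16.94
(20) = -25.58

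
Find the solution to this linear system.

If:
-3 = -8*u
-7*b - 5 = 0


Then:
b = -5/7
u = 3/8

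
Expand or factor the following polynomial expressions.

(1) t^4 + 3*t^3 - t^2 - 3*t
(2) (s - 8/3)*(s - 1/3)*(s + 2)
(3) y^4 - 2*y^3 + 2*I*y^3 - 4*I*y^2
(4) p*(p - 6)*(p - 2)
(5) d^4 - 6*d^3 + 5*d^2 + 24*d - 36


(1) = t*(t - 1)*(t + 1)*(t + 3)
(2) = s^3 - s^2 - 46*s/9 + 16/9
(3) = y^2*(y - 2)*(y + 2*I)
(4) = p^3 - 8*p^2 + 12*p
(5) = (d - 3)^2*(d - 2)*(d + 2)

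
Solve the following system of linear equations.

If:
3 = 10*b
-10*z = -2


Then:
b = 3/10
z = 1/5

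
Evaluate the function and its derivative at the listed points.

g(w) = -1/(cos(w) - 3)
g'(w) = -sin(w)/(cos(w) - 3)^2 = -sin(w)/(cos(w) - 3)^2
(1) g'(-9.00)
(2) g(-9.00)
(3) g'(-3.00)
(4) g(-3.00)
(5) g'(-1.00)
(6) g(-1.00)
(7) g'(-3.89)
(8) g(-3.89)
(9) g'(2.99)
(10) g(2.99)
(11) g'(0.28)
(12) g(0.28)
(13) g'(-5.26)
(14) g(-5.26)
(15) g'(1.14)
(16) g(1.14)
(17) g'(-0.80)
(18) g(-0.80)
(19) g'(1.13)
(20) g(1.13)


(1) = 0.03
(2) = 0.26
(3) = 0.01
(4) = 0.25
(5) = 0.14
(6) = 0.41
(7) = -0.05
(8) = 0.27
(9) = -0.01
(10) = 0.25
(11) = -0.07
(12) = 0.49
(13) = -0.14
(14) = 0.40
(15) = -0.14
(16) = 0.39
(17) = 0.14
(18) = 0.43
(19) = -0.14
(20) = 0.39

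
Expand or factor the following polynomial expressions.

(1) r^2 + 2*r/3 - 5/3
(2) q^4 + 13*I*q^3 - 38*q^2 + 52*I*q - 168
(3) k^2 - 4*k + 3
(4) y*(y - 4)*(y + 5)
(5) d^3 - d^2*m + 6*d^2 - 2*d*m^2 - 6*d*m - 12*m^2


(1) = (r - 1)*(r + 5/3)
(2) = (q - 2*I)*(q + 2*I)*(q + 6*I)*(q + 7*I)
(3) = (k - 3)*(k - 1)
(4) = y^3 + y^2 - 20*y
(5) = (d + 6)*(d - 2*m)*(d + m)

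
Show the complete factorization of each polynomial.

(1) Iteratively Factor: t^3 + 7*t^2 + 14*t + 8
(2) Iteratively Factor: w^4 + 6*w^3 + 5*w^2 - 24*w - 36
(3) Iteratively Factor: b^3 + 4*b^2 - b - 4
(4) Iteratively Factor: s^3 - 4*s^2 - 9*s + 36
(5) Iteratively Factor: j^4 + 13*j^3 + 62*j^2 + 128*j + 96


(1) = (t + 4)*(t^2 + 3*t + 2) = (t + 1)*(t + 4)*(t + 2)
(2) = (w + 2)*(w^3 + 4*w^2 - 3*w - 18) = (w + 2)*(w + 3)*(w^2 + w - 6) = (w - 2)*(w + 2)*(w + 3)*(w + 3)
(3) = (b + 4)*(b^2 - 1) = (b - 1)*(b + 4)*(b + 1)
(4) = (s - 3)*(s^2 - s - 12) = (s - 4)*(s - 3)*(s + 3)
(5) = (j + 2)*(j^3 + 11*j^2 + 40*j + 48) = (j + 2)*(j + 4)*(j^2 + 7*j + 12) = (j + 2)*(j + 4)^2*(j + 3)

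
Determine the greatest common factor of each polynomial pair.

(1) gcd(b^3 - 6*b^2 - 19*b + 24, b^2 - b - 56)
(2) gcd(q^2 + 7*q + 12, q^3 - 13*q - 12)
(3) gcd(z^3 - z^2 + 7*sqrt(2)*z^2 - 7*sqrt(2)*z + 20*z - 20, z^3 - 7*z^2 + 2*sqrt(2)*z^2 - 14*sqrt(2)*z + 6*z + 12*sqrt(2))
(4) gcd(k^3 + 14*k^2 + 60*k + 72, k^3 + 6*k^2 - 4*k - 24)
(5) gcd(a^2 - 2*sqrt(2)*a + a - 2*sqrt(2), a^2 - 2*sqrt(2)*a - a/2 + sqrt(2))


(1) = gcd((b - 8)*(b - 1)*(b + 3), (b - 8)*(b + 7)) = b - 8
(2) = q + 3
(3) = gcd((z - 1)*(z + 2*sqrt(2))*(z + 5*sqrt(2)), (z - 6)*(z - 1)*(z + 2*sqrt(2))) = z^2 + z*(-1 + 2*sqrt(2)) - 2*sqrt(2)
(4) = gcd((k + 2)*(k + 6)^2, (k - 2)*(k + 2)*(k + 6)) = k^2 + 8*k + 12
(5) = gcd((a + 1)*(a - 2*sqrt(2)), (a - 1/2)*(a - 2*sqrt(2))) = a - 2*sqrt(2)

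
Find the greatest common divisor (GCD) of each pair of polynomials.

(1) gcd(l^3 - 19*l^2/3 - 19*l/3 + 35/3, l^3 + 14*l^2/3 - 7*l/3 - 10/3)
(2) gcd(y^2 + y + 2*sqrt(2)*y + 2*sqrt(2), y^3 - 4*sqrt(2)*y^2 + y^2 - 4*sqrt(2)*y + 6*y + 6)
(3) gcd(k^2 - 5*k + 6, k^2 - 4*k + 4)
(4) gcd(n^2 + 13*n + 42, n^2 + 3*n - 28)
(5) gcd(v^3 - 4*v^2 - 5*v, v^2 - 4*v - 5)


(1) = gcd((l - 7)*(l - 1)*(l + 5/3), (l - 1)*(l + 2/3)*(l + 5)) = l - 1
(2) = y + 1
(3) = gcd((k - 3)*(k - 2), (k - 2)^2) = k - 2
(4) = gcd((n + 6)*(n + 7), (n - 4)*(n + 7)) = n + 7
(5) = gcd(v*(v - 5)*(v + 1), (v - 5)*(v + 1)) = v^2 - 4*v - 5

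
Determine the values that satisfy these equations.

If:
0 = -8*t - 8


Then:
t = -1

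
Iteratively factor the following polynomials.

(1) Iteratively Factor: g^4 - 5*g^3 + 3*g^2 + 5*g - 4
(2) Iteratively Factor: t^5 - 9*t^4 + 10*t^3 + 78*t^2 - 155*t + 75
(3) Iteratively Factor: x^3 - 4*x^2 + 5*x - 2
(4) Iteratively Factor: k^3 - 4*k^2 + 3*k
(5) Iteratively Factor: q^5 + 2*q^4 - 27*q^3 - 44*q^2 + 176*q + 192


(1) = (g - 1)*(g^3 - 4*g^2 - g + 4) = (g - 4)*(g - 1)*(g^2 - 1) = (g - 4)*(g - 1)^2*(g + 1)
(2) = (t - 5)*(t^4 - 4*t^3 - 10*t^2 + 28*t - 15) = (t - 5)^2*(t^3 + t^2 - 5*t + 3) = (t - 5)^2*(t + 3)*(t^2 - 2*t + 1) = (t - 5)^2*(t - 1)*(t + 3)*(t - 1)
(3) = (x - 1)*(x^2 - 3*x + 2) = (x - 2)*(x - 1)*(x - 1)
(4) = (k)*(k^2 - 4*k + 3) = k*(k - 3)*(k - 1)
(5) = (q + 1)*(q^4 + q^3 - 28*q^2 - 16*q + 192) = (q + 1)*(q + 4)*(q^3 - 3*q^2 - 16*q + 48) = (q - 3)*(q + 1)*(q + 4)*(q^2 - 16) = (q - 3)*(q + 1)*(q + 4)^2*(q - 4)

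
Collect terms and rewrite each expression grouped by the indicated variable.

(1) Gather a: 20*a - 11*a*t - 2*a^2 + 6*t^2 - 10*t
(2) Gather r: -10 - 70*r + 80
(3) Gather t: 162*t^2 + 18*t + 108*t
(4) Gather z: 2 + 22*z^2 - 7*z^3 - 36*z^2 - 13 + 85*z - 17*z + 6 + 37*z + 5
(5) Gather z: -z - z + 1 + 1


(1) = -2*a^2 + a*(20 - 11*t) + 6*t^2 - 10*t
(2) = 70 - 70*r
(3) = 162*t^2 + 126*t
(4) = -7*z^3 - 14*z^2 + 105*z
(5) = 2 - 2*z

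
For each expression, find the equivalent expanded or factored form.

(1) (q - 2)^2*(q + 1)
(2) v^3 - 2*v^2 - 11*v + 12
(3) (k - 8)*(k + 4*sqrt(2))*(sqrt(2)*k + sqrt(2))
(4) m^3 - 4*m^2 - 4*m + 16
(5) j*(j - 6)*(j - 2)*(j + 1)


(1) = q^3 - 3*q^2 + 4
(2) = (v - 4)*(v - 1)*(v + 3)
(3) = sqrt(2)*k^3 - 7*sqrt(2)*k^2 + 8*k^2 - 56*k - 8*sqrt(2)*k - 64
(4) = (m - 4)*(m - 2)*(m + 2)
(5) = j^4 - 7*j^3 + 4*j^2 + 12*j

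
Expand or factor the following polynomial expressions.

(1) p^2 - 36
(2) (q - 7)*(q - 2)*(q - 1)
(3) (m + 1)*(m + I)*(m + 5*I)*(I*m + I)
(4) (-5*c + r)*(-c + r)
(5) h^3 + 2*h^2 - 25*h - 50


(1) = (p - 6)*(p + 6)
(2) = q^3 - 10*q^2 + 23*q - 14
(3) = I*m^4 - 6*m^3 + 2*I*m^3 - 12*m^2 - 4*I*m^2 - 6*m - 10*I*m - 5*I
(4) = 5*c^2 - 6*c*r + r^2
(5) = (h - 5)*(h + 2)*(h + 5)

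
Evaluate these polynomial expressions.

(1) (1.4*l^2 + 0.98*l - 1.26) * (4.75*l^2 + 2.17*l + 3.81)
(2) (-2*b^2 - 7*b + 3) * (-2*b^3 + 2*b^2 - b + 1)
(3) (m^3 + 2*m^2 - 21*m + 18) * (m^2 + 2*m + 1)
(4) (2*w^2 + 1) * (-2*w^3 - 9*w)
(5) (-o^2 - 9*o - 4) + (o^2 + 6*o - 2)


(1) = 6.65*l^4 + 7.693*l^3 + 1.4756*l^2 + 0.9996*l - 4.8006
(2) = 4*b^5 + 10*b^4 - 18*b^3 + 11*b^2 - 10*b + 3
(3) = m^5 + 4*m^4 - 16*m^3 - 22*m^2 + 15*m + 18
(4) = -4*w^5 - 20*w^3 - 9*w
(5) = -3*o - 6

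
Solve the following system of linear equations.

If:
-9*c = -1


Then:
c = 1/9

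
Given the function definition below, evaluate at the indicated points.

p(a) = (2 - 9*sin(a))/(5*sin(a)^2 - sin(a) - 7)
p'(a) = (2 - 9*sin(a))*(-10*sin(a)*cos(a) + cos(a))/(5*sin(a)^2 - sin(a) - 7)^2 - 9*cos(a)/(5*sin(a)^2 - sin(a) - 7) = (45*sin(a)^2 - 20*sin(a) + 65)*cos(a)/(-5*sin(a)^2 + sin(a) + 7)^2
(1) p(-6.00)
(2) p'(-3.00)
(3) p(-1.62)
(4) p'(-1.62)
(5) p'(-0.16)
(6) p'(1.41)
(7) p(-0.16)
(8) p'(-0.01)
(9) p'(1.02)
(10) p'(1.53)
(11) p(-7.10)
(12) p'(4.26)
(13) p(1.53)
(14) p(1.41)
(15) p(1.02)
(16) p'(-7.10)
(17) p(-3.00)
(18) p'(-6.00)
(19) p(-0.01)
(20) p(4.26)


(1) = 0.07
(2) = -1.49
(3) = -10.84
(4) = -6.22
(5) = 1.52
(6) = 1.47
(7) = -0.51
(8) = 1.33
(9) = 2.37
(10) = 0.41
(11) = -2.37
(12) = -12.35
(13) = 2.33
(14) = 2.21
(15) = 1.34
(16) = 5.42
(17) = -0.48
(18) = 1.27
(19) = -0.30
(20) = -4.91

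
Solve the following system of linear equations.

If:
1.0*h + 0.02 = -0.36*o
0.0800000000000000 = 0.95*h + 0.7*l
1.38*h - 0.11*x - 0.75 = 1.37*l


Then:
h = 0.0339581036383682*x + 0.27986769570011
l = -0.0460859977949283*x - 0.265534729878721
o = -0.094328065662134*x - 0.832965821389195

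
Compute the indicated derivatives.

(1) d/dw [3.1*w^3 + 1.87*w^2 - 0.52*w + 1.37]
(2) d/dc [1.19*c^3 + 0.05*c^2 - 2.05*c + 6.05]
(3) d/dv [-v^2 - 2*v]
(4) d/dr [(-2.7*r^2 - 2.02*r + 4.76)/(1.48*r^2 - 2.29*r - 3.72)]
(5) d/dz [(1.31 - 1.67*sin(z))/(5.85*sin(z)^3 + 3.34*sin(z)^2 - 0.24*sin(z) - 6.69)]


(1) = 9.3*w^2 + 3.74*w - 0.52
(2) = 3.57*c^2 + 0.1*c - 2.05
(3) = -2*v - 2
(4) = (9.1726*r^2 + 5.9984*r + 18.4148)/(2.1904*r^4 - 6.7784*r^3 - 5.7671*r^2 + 17.0376*r + 13.8384)
(5) = (19.539*sin(z)^3 - 17.4127*sin(z)^2 - 8.7508*sin(z) + 11.4867)*cos(z)/(34.2225*sin(z)^6 + 39.078*sin(z)^5 + 8.3476*sin(z)^4 - 79.8762*sin(z)^3 - 44.6316*sin(z)^2 + 3.2112*sin(z) + 44.7561)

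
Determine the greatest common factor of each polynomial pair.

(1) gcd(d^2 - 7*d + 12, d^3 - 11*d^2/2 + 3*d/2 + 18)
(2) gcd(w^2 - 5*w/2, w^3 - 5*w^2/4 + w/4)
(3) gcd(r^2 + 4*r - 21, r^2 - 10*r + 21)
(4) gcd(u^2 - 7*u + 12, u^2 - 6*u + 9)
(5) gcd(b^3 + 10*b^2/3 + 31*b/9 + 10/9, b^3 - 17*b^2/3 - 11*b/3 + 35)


(1) = gcd((d - 4)*(d - 3), (d - 4)*(d - 3)*(d + 3/2)) = d^2 - 7*d + 12
(2) = gcd(w*(w - 5/2), w*(w - 1)*(w - 1/4)) = w
(3) = gcd((r - 3)*(r + 7), (r - 7)*(r - 3)) = r - 3
(4) = u - 3
(5) = 1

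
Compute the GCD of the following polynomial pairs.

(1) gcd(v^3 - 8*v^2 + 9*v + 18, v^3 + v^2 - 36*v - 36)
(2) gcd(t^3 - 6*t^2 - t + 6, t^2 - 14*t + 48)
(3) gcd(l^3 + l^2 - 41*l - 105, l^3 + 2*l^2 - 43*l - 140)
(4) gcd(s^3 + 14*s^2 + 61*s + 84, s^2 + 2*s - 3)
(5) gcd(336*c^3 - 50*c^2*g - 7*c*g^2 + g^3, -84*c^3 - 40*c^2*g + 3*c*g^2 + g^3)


(1) = gcd((v - 6)*(v - 3)*(v + 1), (v - 6)*(v + 1)*(v + 6)) = v^2 - 5*v - 6
(2) = t - 6
(3) = gcd((l - 7)*(l + 3)*(l + 5), (l - 7)*(l + 4)*(l + 5)) = l^2 - 2*l - 35
(4) = gcd((s + 3)*(s + 4)*(s + 7), (s - 1)*(s + 3)) = s + 3
(5) = 42*c^2 - c*g - g^2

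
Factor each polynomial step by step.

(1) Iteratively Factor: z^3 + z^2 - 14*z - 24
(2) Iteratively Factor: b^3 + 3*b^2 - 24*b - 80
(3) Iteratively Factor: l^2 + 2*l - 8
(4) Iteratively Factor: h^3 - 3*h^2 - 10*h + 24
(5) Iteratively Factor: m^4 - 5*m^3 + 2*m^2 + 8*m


(1) = (z + 2)*(z^2 - z - 12) = (z - 4)*(z + 2)*(z + 3)
(2) = (b + 4)*(b^2 - b - 20) = (b - 5)*(b + 4)*(b + 4)
(3) = (l - 2)*(l + 4)
(4) = (h - 2)*(h^2 - h - 12) = (h - 2)*(h + 3)*(h - 4)
(5) = (m)*(m^3 - 5*m^2 + 2*m + 8) = m*(m - 2)*(m^2 - 3*m - 4) = m*(m - 4)*(m - 2)*(m + 1)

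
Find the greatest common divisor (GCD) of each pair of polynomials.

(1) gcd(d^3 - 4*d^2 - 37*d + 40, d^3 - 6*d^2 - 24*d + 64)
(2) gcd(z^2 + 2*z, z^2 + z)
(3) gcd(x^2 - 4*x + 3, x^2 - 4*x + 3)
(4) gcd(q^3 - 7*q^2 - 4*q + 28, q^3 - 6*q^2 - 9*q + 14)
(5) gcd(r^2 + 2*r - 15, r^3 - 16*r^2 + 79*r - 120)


(1) = d - 8
(2) = gcd(z*(z + 2), z*(z + 1)) = z
(3) = gcd((x - 3)*(x - 1), (x - 3)*(x - 1)) = x^2 - 4*x + 3
(4) = q^2 - 5*q - 14
(5) = r - 3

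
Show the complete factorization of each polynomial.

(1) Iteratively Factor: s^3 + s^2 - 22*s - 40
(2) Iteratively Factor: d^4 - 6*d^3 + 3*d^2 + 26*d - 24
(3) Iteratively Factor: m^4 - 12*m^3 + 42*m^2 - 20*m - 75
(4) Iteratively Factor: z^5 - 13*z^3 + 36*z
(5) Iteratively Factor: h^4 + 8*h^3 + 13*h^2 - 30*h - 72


(1) = (s - 5)*(s^2 + 6*s + 8) = (s - 5)*(s + 4)*(s + 2)
(2) = (d + 2)*(d^3 - 8*d^2 + 19*d - 12) = (d - 3)*(d + 2)*(d^2 - 5*d + 4) = (d - 3)*(d - 1)*(d + 2)*(d - 4)
(3) = (m - 5)*(m^3 - 7*m^2 + 7*m + 15) = (m - 5)*(m - 3)*(m^2 - 4*m - 5) = (m - 5)*(m - 3)*(m + 1)*(m - 5)
(4) = (z)*(z^4 - 13*z^2 + 36) = z*(z + 2)*(z^3 - 2*z^2 - 9*z + 18) = z*(z + 2)*(z + 3)*(z^2 - 5*z + 6) = z*(z - 2)*(z + 2)*(z + 3)*(z - 3)
(5) = (h - 2)*(h^3 + 10*h^2 + 33*h + 36) = (h - 2)*(h + 4)*(h^2 + 6*h + 9) = (h - 2)*(h + 3)*(h + 4)*(h + 3)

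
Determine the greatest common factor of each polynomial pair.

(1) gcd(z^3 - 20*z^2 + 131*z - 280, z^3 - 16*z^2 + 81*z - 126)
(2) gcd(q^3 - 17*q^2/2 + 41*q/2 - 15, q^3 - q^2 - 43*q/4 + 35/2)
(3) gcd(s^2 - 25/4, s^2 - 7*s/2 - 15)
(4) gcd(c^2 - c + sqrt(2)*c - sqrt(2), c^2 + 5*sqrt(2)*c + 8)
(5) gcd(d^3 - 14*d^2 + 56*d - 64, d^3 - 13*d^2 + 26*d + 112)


(1) = z - 7
(2) = gcd((q - 5)*(q - 2)*(q - 3/2), (q - 5/2)*(q - 2)*(q + 7/2)) = q - 2
(3) = s + 5/2
(4) = c + sqrt(2)
(5) = gcd((d - 8)*(d - 4)*(d - 2), (d - 8)*(d - 7)*(d + 2)) = d - 8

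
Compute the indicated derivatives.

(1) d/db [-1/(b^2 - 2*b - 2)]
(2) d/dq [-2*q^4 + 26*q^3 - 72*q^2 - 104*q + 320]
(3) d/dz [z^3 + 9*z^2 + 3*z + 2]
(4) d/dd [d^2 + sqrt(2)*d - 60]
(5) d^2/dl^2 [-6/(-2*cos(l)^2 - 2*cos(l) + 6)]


(1) = 2*(b - 1)/(-b^2 + 2*b + 2)^2
(2) = -8*q^3 + 78*q^2 - 144*q - 104
(3) = 3*z^2 + 18*z + 3
(4) = 2*d + sqrt(2)
(5) = 3*(-4*sin(l)^4 + 3*sin(l)^2*cos(l) + 15*sin(l)^2 - 3)/(cos(l)^2 + cos(l) - 3)^3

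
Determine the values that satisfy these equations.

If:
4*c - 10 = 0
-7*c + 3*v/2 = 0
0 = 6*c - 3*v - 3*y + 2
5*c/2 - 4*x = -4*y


Then:
c = 5/2
v = 35/3
x = -71/16
y = -6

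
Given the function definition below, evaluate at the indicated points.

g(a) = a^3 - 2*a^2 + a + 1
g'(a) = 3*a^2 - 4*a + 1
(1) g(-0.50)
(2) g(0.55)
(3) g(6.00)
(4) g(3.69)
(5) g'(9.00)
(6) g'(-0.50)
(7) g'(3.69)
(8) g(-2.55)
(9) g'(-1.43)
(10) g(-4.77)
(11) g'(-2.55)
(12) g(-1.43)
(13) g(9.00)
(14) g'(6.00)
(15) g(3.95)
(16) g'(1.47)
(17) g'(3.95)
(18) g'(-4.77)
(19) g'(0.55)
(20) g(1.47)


(1) = -0.12
(2) = 1.11
(3) = 151.00
(4) = 27.70
(5) = 208.00
(6) = 3.75
(7) = 27.09
(8) = -31.14
(9) = 12.85
(10) = -157.81
(11) = 30.71
(12) = -7.44
(13) = 577.00
(14) = 85.00
(15) = 35.37
(16) = 1.60
(17) = 32.01
(18) = 88.34
(19) = -0.29
(20) = 1.32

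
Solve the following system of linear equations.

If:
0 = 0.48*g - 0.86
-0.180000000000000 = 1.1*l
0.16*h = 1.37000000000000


Then:
g = 1.79
h = 8.56
l = -0.16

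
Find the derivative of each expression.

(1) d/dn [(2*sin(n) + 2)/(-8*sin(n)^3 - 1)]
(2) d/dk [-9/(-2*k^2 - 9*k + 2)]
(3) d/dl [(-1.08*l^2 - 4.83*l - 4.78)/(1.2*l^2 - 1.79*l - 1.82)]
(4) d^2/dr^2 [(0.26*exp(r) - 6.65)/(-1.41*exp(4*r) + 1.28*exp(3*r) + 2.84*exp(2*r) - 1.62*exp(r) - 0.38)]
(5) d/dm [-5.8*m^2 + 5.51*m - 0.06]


(1) = 2*(16*sin(n)^3 + 24*sin(n)^2 - 1)*cos(n)/(8*sin(n)^3 + 1)^2
(2) = 9*(-4*k - 9)/(2*k^2 + 9*k - 2)^2
(3) = (7.7292*l^2 + 15.4032*l + 0.2344)/(1.44*l^4 - 4.296*l^3 - 1.1639*l^2 + 6.5156*l + 3.3124)
(4) = (-4.652154*exp(8*r) + 216.695568*exp(7*r) - 275.665808*exp(6*r) - 218.983308*exp(5*r) + 249.536126*exp(4*r) + 127.11672*exp(3*r) - 64.358472*exp(2*r) + 46.319036*exp(r) - 4.131284)*exp(r)/(2.803221*exp(12*r) - 7.634304*exp(11*r) - 10.00818*exp(10*r) + 38.318806*exp(9*r) + 4.882098*exp(8*r) - 66.046992*exp(7*r) + 16.266796*exp(6*r) + 42.617352*exp(5*r) - 17.2821*exp(4*r) - 6.792792*exp(3*r) + 1.761528*exp(2*r) + 0.701784*exp(r) + 0.054872)
(5) = 5.51 - 11.6*m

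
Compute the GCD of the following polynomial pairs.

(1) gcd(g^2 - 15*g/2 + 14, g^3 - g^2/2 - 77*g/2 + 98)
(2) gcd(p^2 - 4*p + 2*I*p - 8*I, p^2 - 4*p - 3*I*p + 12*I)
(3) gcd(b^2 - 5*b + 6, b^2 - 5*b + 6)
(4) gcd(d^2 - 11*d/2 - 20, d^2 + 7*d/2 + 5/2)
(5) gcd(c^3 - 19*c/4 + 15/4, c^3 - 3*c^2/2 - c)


(1) = g^2 - 15*g/2 + 14
(2) = p - 4
(3) = b^2 - 5*b + 6
(4) = d + 5/2
(5) = gcd((c - 3/2)*(c - 1)*(c + 5/2), c*(c - 2)*(c + 1/2)) = 1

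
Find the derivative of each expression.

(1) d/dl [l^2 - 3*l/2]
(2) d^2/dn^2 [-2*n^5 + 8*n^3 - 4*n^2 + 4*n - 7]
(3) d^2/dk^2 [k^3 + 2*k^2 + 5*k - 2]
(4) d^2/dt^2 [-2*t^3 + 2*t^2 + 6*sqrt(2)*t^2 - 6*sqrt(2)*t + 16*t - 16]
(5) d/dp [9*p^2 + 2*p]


(1) = 2*l - 3/2
(2) = -40*n^3 + 48*n - 8
(3) = 6*k + 4
(4) = -12*t + 4 + 12*sqrt(2)
(5) = 18*p + 2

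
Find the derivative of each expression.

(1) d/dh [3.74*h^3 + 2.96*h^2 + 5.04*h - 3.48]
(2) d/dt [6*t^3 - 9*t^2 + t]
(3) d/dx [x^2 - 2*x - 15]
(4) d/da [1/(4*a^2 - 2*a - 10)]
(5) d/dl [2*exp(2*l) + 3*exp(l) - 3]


(1) = 11.22*h^2 + 5.92*h + 5.04
(2) = 18*t^2 - 18*t + 1
(3) = 2*x - 2
(4) = (1 - 4*a)/(2*(-2*a^2 + a + 5)^2)
(5) = (4*exp(l) + 3)*exp(l)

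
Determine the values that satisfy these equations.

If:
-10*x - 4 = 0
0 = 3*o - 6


Then:
o = 2
x = -2/5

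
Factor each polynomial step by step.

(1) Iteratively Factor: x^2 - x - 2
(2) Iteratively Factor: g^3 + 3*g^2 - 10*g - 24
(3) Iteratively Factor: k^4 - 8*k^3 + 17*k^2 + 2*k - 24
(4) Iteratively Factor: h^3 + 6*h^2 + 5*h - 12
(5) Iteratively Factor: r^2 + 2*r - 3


(1) = (x + 1)*(x - 2)
(2) = (g + 2)*(g^2 + g - 12) = (g - 3)*(g + 2)*(g + 4)
(3) = (k - 3)*(k^3 - 5*k^2 + 2*k + 8) = (k - 3)*(k - 2)*(k^2 - 3*k - 4) = (k - 4)*(k - 3)*(k - 2)*(k + 1)
(4) = (h + 3)*(h^2 + 3*h - 4) = (h + 3)*(h + 4)*(h - 1)
(5) = (r + 3)*(r - 1)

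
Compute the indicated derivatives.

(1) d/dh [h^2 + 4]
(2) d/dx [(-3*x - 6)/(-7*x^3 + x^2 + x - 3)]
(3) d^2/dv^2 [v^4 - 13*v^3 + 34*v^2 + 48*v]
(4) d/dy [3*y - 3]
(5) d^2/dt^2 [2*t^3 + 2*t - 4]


(1) = 2*h
(2) = 3*(7*x^3 - x^2 - x + (x + 2)*(-21*x^2 + 2*x + 1) + 3)/(7*x^3 - x^2 - x + 3)^2
(3) = 12*v^2 - 78*v + 68
(4) = 3
(5) = 12*t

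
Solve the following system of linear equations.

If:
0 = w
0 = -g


Then:
g = 0
w = 0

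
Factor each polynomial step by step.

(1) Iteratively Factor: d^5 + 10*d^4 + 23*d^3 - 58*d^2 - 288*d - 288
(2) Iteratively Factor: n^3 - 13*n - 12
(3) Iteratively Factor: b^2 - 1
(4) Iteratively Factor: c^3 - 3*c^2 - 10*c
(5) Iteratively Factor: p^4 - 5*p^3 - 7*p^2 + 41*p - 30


(1) = (d + 2)*(d^4 + 8*d^3 + 7*d^2 - 72*d - 144) = (d + 2)*(d + 4)*(d^3 + 4*d^2 - 9*d - 36) = (d + 2)*(d + 4)^2*(d^2 - 9) = (d + 2)*(d + 3)*(d + 4)^2*(d - 3)
(2) = (n + 1)*(n^2 - n - 12) = (n + 1)*(n + 3)*(n - 4)
(3) = (b + 1)*(b - 1)
(4) = (c)*(c^2 - 3*c - 10) = c*(c - 5)*(c + 2)
(5) = (p + 3)*(p^3 - 8*p^2 + 17*p - 10) = (p - 5)*(p + 3)*(p^2 - 3*p + 2) = (p - 5)*(p - 2)*(p + 3)*(p - 1)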